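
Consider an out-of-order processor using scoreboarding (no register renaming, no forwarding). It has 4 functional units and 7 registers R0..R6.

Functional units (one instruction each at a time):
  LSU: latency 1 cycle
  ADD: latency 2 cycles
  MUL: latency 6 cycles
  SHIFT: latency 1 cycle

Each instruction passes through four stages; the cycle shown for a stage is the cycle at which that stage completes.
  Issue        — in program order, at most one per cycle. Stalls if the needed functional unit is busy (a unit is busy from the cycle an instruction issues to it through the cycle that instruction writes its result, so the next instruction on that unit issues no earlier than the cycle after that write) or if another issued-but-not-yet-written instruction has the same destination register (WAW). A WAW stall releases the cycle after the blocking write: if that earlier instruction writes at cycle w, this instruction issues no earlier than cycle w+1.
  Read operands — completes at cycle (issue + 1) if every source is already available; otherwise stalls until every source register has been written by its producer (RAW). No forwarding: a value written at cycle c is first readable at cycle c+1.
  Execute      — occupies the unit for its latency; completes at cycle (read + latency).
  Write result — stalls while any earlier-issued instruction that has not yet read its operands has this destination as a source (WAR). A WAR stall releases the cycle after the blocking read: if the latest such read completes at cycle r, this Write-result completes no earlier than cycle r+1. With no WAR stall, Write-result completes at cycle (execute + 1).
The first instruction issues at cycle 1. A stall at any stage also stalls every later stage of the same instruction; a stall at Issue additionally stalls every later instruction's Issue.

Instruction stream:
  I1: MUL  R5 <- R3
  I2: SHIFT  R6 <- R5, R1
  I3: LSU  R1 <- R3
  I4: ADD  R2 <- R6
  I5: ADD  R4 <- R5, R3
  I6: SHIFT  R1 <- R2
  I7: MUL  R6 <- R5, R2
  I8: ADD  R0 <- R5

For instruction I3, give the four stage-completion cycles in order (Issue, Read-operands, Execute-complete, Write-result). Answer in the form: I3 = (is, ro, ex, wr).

[I1] 1/2/8/9
[I2] 2/10/11/12  (RAW R5: wait I1 write@9)
[I3] 3/4/5/11  (WAR R1: wait I2 read@10)
[I4] 4/13/15/16  (RAW R6: wait I2 write@12)
[I5] 17/18/20/21  (struct: ADD busy until I4 writes@16)
[I6] 18/19/20/21
[I7] 19/20/26/27
[I8] 22/23/25/26  (struct: ADD busy until I5 writes@21)

I3 = (3, 4, 5, 11)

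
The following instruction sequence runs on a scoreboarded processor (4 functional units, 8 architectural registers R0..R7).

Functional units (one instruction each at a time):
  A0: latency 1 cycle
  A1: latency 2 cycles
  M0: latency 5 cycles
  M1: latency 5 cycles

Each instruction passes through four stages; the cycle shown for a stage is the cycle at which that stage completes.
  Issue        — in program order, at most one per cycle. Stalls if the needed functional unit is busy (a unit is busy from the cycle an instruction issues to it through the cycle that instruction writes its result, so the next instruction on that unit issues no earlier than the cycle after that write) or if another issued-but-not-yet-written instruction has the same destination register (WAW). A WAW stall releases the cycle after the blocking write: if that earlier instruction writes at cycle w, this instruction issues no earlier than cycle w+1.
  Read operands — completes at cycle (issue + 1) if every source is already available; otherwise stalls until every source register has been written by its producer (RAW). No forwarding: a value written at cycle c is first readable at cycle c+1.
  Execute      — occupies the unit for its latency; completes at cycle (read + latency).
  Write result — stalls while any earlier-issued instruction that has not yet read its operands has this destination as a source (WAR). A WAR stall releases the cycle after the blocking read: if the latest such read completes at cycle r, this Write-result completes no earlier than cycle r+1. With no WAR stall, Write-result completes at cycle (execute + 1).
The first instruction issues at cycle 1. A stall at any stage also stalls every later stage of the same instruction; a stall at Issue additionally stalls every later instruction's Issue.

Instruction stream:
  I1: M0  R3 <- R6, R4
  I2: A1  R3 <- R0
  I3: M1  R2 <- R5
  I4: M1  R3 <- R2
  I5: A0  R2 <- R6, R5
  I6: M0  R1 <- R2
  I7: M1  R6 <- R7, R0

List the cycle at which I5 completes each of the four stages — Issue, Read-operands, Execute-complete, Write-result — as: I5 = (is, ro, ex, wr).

I5 = (19, 20, 21, 22)

c1: I1→M0
c2: I1 RO
c7: I1 EX
c8: I1 WR R3
c9: I2→A1
c10: I2 RO · I3→M1
c11: I3 RO
c12: I2 EX
c13: I2 WR R3
c16: I3 EX
c17: I3 WR R2
c18: I4→M1
c19: I4 RO · I5→A0
c20: I5 RO · I6→M0
c21: I5 EX
c22: I5 WR R2
c23: I6 RO
c24: I4 EX
c25: I4 WR R3
c26: I7→M1
c27: I7 RO
c28: I6 EX
c29: I6 WR R1
c32: I7 EX
c33: I7 WR R6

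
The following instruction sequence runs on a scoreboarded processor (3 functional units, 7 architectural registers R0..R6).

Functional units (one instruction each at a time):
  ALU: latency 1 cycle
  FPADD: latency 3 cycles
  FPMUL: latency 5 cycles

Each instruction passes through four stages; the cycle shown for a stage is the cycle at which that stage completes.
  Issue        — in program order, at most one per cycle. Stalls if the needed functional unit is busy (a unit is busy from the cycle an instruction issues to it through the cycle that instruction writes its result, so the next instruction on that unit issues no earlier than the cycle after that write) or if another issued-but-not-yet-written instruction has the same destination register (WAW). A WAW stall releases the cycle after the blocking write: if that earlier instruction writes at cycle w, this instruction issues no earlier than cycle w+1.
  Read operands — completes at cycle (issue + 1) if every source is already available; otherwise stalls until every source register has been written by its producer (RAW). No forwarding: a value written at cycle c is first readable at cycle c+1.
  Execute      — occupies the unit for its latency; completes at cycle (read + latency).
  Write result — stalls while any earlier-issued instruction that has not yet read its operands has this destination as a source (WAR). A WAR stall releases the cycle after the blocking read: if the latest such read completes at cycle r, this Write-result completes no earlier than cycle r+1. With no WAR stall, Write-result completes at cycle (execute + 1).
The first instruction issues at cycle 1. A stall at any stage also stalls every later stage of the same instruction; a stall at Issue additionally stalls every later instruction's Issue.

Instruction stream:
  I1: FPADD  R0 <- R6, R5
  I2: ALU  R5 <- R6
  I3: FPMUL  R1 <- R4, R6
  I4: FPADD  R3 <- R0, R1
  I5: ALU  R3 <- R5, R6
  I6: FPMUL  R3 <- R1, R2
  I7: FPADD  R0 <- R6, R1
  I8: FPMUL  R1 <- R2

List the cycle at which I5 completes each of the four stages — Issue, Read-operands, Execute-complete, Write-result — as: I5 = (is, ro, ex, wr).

[I1] 1/2/5/6
[I2] 2/3/4/5
[I3] 3/4/9/10
[I4] 7/11/14/15  (struct: FPADD busy until I1 writes@6; RAW R1: wait I3 write@10)
[I5] 16/17/18/19  (WAW R3: wait I4 write@15)
[I6] 20/21/26/27  (WAW R3: wait I5 write@19)
[I7] 21/22/25/26
[I8] 28/29/34/35  (struct: FPMUL busy until I6 writes@27)

I5 = (16, 17, 18, 19)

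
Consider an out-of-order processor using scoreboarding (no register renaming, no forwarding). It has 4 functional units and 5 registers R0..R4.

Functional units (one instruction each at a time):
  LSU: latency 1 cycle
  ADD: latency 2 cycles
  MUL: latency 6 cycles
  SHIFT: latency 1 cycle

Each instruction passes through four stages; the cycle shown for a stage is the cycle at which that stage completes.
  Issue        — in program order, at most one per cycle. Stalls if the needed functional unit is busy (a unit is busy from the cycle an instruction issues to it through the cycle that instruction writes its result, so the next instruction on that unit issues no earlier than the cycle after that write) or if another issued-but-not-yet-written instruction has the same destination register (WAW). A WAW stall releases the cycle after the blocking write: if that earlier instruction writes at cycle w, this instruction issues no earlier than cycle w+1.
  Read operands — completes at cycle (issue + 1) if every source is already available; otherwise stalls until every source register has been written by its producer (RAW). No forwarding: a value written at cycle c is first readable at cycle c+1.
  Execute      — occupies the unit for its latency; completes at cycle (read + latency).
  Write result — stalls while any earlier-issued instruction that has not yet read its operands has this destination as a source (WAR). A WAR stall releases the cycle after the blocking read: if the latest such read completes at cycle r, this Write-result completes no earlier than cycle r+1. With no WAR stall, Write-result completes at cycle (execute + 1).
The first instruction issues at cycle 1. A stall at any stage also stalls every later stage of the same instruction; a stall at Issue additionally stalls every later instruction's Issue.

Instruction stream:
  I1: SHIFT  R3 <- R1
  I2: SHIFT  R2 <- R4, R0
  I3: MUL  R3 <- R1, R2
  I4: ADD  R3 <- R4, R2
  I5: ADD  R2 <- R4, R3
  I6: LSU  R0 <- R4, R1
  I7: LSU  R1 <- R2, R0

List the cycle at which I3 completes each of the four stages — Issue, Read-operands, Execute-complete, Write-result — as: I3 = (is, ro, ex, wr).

t=1  I1 issues→SHIFT
t=2  I1 reads
t=3  I1 exec-done
t=4  I1 writes R3
t=5  I2 issues→SHIFT
t=6  I2 reads, I3 issues→MUL
t=7  I2 exec-done
t=8  I2 writes R2
t=9  I3 reads
t=15  I3 exec-done
t=16  I3 writes R3
t=17  I4 issues→ADD
t=18  I4 reads
t=20  I4 exec-done
t=21  I4 writes R3
t=22  I5 issues→ADD
t=23  I5 reads, I6 issues→LSU
t=24  I6 reads
t=25  I5 exec-done, I6 exec-done
t=26  I5 writes R2, I6 writes R0
t=27  I7 issues→LSU
t=28  I7 reads
t=29  I7 exec-done
t=30  I7 writes R1

I3 = (6, 9, 15, 16)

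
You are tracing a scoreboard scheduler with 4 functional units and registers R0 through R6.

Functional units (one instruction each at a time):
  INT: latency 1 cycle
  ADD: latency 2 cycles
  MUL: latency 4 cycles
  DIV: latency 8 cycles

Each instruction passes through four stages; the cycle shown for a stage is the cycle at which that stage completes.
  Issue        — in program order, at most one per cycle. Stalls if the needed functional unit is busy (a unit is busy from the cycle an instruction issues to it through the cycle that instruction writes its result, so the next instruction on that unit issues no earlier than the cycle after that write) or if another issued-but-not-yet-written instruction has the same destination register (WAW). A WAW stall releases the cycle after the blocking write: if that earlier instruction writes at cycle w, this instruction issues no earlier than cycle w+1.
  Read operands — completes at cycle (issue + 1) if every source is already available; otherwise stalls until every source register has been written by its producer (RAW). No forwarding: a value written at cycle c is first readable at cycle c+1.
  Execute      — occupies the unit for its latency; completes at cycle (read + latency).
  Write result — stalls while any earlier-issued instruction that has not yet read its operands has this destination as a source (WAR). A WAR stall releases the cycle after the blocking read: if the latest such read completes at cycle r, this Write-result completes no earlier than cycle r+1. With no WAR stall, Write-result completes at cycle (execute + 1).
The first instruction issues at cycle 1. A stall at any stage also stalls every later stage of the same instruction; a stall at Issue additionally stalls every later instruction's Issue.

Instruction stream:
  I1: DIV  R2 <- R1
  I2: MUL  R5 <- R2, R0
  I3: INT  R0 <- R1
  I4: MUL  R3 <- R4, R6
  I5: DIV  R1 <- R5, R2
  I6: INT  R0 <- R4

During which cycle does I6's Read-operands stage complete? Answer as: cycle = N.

1) issue 1, read 2, done 10, write 11
2) issue 2, read 12, done 16, write 17  <RAW R2: wait I1 write@11>
3) issue 3, read 4, done 5, write 13  <WAR R0: wait I2 read@12>
4) issue 18, read 19, done 23, write 24  <struct: MUL busy until I2 writes@17>
5) issue 19, read 20, done 28, write 29
6) issue 20, read 21, done 22, write 23

cycle = 21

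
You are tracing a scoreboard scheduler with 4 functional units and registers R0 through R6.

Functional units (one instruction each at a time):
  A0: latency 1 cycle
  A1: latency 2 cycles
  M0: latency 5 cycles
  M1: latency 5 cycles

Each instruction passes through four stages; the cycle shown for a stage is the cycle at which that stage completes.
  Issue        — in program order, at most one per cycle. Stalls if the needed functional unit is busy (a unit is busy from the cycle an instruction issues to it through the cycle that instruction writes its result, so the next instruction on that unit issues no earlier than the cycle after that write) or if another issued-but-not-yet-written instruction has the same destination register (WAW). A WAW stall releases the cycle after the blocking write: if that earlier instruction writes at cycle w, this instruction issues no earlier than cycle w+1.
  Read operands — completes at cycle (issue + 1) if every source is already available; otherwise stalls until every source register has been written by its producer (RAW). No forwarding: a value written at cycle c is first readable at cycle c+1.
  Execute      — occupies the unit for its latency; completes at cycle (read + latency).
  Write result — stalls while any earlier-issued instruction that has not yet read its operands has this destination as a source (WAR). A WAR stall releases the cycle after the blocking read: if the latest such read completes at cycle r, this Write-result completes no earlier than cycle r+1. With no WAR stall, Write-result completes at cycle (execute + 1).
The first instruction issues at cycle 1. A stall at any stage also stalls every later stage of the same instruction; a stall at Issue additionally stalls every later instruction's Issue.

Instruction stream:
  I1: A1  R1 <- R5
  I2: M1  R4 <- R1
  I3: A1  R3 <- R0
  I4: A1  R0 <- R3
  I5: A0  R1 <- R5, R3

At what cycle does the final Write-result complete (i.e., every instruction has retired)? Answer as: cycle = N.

I1 -> (1, 2, 4, 5)
I2 -> (2, 6, 11, 12)  // RAW R1: wait I1 write@5
I3 -> (6, 7, 9, 10)  // struct: A1 busy until I1 writes@5
I4 -> (11, 12, 14, 15)  // struct: A1 busy until I3 writes@10
I5 -> (12, 13, 14, 15)

cycle = 15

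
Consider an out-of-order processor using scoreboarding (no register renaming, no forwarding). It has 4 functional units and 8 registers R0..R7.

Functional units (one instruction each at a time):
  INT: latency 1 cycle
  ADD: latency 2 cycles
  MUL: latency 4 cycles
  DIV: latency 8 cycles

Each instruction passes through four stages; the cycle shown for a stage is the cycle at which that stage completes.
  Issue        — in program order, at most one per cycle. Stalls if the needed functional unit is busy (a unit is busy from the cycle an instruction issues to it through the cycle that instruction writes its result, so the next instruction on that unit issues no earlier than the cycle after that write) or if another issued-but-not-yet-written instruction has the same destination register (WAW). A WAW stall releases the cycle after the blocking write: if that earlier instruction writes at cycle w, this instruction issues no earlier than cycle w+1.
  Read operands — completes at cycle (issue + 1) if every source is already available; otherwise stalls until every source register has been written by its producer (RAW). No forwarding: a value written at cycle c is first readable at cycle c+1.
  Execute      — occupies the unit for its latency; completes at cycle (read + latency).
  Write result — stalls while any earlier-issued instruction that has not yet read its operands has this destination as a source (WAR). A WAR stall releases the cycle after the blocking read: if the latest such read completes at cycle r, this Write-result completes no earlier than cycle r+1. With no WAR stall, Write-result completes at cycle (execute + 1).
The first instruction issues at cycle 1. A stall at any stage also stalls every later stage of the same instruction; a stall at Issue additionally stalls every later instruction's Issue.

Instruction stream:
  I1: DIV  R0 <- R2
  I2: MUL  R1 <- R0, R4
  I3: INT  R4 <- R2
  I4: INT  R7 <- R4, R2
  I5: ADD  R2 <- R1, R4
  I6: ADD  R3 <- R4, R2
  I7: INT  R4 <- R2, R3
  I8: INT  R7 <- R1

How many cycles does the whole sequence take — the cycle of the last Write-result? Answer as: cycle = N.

cycle = 33

[1] I1 dispatched to DIV
[2] I1 operands ready | I2 dispatched to MUL
[3] I3 dispatched to INT
[4] I3 operands ready
[5] I3 complete
[10] I1 complete
[11] R0←I1
[12] I2 operands ready
[13] R4←I3
[14] I4 dispatched to INT
[15] I4 operands ready | I5 dispatched to ADD
[16] I2 complete | I4 complete
[17] R1←I2 | R7←I4
[18] I5 operands ready
[20] I5 complete
[21] R2←I5
[22] I6 dispatched to ADD
[23] I6 operands ready | I7 dispatched to INT
[25] I6 complete
[26] R3←I6
[27] I7 operands ready
[28] I7 complete
[29] R4←I7
[30] I8 dispatched to INT
[31] I8 operands ready
[32] I8 complete
[33] R7←I8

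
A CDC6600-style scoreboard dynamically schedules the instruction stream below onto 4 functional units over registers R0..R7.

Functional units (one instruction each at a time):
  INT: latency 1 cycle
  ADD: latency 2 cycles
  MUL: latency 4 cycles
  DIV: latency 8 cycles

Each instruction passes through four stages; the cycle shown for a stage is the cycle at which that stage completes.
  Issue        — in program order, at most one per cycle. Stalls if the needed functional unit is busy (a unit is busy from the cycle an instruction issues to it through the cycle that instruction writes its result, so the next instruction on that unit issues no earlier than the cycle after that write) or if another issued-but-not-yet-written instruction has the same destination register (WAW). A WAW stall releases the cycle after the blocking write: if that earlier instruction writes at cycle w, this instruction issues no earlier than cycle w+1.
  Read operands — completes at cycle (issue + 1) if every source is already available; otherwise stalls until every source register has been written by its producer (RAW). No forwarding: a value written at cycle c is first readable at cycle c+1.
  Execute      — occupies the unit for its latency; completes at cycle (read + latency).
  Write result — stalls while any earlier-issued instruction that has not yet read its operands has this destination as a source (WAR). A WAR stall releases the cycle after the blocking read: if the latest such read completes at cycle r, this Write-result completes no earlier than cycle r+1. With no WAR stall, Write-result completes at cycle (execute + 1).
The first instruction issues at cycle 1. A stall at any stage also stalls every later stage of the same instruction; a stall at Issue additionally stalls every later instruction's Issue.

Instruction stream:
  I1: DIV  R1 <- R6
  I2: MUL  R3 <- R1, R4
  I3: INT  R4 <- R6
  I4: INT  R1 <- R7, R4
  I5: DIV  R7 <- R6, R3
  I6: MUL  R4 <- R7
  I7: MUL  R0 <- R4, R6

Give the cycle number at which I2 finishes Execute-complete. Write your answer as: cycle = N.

I1 -> (1, 2, 10, 11)
I2 -> (2, 12, 16, 17)  // RAW R1: wait I1 write@11
I3 -> (3, 4, 5, 13)  // WAR R4: wait I2 read@12
I4 -> (14, 15, 16, 17)  // struct: INT busy until I3 writes@13
I5 -> (15, 18, 26, 27)  // RAW R3: wait I2 write@17
I6 -> (18, 28, 32, 33)  // struct: MUL busy until I2 writes@17, RAW R7: wait I5 write@27
I7 -> (34, 35, 39, 40)  // struct: MUL busy until I6 writes@33

cycle = 16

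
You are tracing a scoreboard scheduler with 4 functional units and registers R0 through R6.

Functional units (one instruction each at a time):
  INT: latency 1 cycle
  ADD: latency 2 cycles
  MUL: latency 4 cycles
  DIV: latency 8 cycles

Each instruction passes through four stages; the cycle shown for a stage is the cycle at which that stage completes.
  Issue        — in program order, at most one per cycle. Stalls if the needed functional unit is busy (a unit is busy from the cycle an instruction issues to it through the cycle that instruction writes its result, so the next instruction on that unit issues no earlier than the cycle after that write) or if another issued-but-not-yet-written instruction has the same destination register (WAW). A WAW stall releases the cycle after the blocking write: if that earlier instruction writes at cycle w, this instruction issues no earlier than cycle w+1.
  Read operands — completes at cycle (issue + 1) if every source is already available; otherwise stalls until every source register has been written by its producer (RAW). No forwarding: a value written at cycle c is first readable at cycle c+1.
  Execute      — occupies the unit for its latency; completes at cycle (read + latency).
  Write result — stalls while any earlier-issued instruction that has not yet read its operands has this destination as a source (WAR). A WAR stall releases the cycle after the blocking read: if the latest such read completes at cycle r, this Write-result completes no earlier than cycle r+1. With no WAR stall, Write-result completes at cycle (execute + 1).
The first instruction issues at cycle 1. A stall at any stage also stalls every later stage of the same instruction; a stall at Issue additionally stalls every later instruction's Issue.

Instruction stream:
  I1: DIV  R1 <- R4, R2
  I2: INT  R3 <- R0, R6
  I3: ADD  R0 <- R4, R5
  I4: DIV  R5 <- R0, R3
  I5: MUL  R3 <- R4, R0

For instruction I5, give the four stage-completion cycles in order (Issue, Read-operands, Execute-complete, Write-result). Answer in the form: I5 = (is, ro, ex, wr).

[1] I1→DIV
[2] I1 RO · I2→INT
[3] I2 RO · I3→ADD
[4] I2 EX · I3 RO
[5] I2 WR R3
[6] I3 EX
[7] I3 WR R0
[10] I1 EX
[11] I1 WR R1
[12] I4→DIV
[13] I4 RO · I5→MUL
[14] I5 RO
[18] I5 EX
[19] I5 WR R3
[21] I4 EX
[22] I4 WR R5

I5 = (13, 14, 18, 19)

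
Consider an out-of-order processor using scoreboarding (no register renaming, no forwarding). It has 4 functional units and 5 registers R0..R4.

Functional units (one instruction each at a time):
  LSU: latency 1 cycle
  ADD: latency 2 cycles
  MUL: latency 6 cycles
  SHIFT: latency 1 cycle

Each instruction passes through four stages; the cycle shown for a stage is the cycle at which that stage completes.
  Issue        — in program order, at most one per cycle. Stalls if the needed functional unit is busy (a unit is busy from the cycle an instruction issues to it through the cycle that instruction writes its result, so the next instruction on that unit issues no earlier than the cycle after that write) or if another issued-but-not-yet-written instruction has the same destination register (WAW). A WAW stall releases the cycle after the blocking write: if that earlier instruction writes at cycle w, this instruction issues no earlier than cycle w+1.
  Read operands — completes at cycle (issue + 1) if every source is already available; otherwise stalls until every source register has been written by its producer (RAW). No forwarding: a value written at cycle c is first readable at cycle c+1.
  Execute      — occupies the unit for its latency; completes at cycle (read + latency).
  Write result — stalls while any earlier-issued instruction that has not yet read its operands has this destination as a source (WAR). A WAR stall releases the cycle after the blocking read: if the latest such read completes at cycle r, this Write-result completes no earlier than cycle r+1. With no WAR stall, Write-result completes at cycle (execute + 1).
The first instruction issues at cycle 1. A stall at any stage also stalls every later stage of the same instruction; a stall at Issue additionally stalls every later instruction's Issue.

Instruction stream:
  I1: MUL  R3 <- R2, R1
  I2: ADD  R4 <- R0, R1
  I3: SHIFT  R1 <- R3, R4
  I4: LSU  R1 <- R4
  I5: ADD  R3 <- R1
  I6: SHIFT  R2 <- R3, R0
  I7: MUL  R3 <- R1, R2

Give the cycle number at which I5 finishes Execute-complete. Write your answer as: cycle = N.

cycle = 19

t=1  issue I1 (MUL)
t=2  I1 read-ops | issue I2 (ADD)
t=3  I2 read-ops | issue I3 (SHIFT)
t=5  I2 finished on ADD
t=6  I2→R4
t=8  I1 finished on MUL
t=9  I1→R3
t=10  I3 read-ops
t=11  I3 finished on SHIFT
t=12  I3→R1
t=13  issue I4 (LSU)
t=14  I4 read-ops | issue I5 (ADD)
t=15  I4 finished on LSU | issue I6 (SHIFT)
t=16  I4→R1
t=17  I5 read-ops
t=19  I5 finished on ADD
t=20  I5→R3
t=21  I6 read-ops | issue I7 (MUL)
t=22  I6 finished on SHIFT
t=23  I6→R2
t=24  I7 read-ops
t=30  I7 finished on MUL
t=31  I7→R3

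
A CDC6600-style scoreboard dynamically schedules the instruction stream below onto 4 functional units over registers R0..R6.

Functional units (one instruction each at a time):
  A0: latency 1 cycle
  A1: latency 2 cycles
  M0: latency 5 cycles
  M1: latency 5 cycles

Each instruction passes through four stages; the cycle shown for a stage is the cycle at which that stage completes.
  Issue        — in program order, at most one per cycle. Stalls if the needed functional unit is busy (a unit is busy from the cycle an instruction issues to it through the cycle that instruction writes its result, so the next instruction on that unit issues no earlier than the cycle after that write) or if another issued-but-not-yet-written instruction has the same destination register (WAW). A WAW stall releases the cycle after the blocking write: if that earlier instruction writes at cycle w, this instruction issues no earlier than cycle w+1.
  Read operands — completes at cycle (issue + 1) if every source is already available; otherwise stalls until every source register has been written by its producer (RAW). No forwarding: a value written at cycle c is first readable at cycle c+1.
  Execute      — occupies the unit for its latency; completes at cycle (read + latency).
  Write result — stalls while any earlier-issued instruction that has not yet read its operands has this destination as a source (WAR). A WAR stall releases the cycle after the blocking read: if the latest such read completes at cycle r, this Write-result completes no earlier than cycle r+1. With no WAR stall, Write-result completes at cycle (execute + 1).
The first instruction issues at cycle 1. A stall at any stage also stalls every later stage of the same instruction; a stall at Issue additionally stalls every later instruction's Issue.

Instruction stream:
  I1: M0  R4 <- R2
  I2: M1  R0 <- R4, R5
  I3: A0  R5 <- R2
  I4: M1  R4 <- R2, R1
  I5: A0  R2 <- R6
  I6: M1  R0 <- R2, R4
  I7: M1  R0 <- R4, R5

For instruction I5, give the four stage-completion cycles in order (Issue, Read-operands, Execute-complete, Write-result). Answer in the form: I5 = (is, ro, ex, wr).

[I1] 1/2/7/8
[I2] 2/9/14/15  (RAW R4: wait I1 write@8)
[I3] 3/4/5/10  (WAR R5: wait I2 read@9)
[I4] 16/17/22/23  (struct: M1 busy until I2 writes@15)
[I5] 17/18/19/20
[I6] 24/25/30/31  (struct: M1 busy until I4 writes@23)
[I7] 32/33/38/39  (struct: M1 busy until I6 writes@31)

I5 = (17, 18, 19, 20)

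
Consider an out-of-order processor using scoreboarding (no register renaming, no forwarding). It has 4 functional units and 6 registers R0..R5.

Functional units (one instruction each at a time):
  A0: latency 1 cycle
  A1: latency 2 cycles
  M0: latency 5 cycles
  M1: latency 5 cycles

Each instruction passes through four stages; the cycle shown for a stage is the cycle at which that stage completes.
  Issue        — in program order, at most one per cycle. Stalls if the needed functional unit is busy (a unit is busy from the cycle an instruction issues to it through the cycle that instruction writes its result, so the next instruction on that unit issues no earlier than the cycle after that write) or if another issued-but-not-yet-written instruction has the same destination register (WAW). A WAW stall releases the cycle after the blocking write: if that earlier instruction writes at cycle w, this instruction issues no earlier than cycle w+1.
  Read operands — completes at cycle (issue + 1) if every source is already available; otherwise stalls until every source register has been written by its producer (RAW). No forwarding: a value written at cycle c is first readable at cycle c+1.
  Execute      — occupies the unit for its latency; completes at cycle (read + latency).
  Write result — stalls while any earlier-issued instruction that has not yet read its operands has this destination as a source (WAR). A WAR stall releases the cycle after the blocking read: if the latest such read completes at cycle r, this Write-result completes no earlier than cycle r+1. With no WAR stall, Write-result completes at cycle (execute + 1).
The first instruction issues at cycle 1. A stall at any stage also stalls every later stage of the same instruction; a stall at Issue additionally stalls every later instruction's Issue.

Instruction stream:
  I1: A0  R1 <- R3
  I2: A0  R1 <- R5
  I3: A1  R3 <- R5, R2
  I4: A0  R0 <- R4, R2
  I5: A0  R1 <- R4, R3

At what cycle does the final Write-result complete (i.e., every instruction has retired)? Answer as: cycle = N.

[1] I1→A0
[2] I1 RO
[3] I1 EX
[4] I1 WR R1
[5] I2→A0
[6] I2 RO | I3→A1
[7] I2 EX | I3 RO
[8] I2 WR R1
[9] I3 EX | I4→A0
[10] I3 WR R3 | I4 RO
[11] I4 EX
[12] I4 WR R0
[13] I5→A0
[14] I5 RO
[15] I5 EX
[16] I5 WR R1

cycle = 16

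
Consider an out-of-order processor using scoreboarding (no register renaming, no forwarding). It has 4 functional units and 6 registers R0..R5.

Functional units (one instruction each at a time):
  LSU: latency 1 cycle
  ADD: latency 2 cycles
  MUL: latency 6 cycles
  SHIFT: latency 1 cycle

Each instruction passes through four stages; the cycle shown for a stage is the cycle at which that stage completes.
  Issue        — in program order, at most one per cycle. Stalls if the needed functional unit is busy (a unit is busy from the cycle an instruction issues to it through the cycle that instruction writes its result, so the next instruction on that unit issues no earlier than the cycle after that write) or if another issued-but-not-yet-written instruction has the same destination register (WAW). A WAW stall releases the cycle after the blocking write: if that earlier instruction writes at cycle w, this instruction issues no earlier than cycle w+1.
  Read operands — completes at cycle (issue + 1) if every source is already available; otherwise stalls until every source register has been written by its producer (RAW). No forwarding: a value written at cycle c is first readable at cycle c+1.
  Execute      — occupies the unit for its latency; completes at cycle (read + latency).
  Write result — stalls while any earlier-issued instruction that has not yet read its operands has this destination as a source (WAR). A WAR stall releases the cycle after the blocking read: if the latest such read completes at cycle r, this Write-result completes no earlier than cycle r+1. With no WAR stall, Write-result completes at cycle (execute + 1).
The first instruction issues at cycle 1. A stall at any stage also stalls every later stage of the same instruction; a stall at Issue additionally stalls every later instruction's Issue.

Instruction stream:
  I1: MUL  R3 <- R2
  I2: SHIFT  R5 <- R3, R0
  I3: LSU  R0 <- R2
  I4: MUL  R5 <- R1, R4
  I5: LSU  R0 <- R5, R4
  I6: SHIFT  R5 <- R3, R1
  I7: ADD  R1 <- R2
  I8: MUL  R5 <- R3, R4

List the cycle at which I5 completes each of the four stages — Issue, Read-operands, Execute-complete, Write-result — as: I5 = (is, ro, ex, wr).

I1  is:1  ro:2  ex:8  wr:9
I2  is:2  ro:10  ex:11  wr:12  — RAW R3: wait I1 write@9
I3  is:3  ro:4  ex:5  wr:11  — WAR R0: wait I2 read@10
I4  is:13  ro:14  ex:20  wr:21  — WAW R5: wait I2 write@12
I5  is:14  ro:22  ex:23  wr:24  — RAW R5: wait I4 write@21
I6  is:22  ro:23  ex:24  wr:25  — WAW R5: wait I4 write@21
I7  is:23  ro:24  ex:26  wr:27
I8  is:26  ro:27  ex:33  wr:34  — WAW R5: wait I6 write@25

I5 = (14, 22, 23, 24)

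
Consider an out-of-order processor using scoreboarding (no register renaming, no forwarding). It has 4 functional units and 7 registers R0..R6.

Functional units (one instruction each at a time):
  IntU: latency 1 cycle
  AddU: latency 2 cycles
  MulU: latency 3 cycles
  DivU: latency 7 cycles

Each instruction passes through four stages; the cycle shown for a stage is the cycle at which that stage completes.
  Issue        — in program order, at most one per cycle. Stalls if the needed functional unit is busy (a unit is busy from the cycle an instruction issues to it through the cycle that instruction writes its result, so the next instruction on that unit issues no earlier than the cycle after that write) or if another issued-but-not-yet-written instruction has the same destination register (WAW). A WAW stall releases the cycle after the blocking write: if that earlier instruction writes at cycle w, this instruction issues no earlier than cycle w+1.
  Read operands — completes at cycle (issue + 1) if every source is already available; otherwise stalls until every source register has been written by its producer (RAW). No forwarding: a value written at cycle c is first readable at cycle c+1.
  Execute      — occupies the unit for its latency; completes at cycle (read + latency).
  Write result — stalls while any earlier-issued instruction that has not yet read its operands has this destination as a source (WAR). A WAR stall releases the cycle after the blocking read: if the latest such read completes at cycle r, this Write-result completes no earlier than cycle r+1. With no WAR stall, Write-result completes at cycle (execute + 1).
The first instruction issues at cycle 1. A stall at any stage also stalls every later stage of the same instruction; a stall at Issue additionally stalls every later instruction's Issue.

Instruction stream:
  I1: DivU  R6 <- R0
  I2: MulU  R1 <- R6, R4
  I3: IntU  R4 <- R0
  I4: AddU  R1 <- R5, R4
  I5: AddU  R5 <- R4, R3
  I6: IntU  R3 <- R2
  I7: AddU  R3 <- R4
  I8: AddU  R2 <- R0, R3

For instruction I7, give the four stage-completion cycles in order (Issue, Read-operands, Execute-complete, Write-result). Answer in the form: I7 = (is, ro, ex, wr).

cycle 1: I1 issues→DivU
cycle 2: I1 reads, I2 issues→MulU
cycle 3: I3 issues→IntU
cycle 4: I3 reads
cycle 5: I3 exec-done
cycle 9: I1 exec-done
cycle 10: I1 writes R6
cycle 11: I2 reads
cycle 12: I3 writes R4
cycle 14: I2 exec-done
cycle 15: I2 writes R1
cycle 16: I4 issues→AddU
cycle 17: I4 reads
cycle 19: I4 exec-done
cycle 20: I4 writes R1
cycle 21: I5 issues→AddU
cycle 22: I5 reads, I6 issues→IntU
cycle 23: I6 reads
cycle 24: I5 exec-done, I6 exec-done
cycle 25: I5 writes R5, I6 writes R3
cycle 26: I7 issues→AddU
cycle 27: I7 reads
cycle 29: I7 exec-done
cycle 30: I7 writes R3
cycle 31: I8 issues→AddU
cycle 32: I8 reads
cycle 34: I8 exec-done
cycle 35: I8 writes R2

I7 = (26, 27, 29, 30)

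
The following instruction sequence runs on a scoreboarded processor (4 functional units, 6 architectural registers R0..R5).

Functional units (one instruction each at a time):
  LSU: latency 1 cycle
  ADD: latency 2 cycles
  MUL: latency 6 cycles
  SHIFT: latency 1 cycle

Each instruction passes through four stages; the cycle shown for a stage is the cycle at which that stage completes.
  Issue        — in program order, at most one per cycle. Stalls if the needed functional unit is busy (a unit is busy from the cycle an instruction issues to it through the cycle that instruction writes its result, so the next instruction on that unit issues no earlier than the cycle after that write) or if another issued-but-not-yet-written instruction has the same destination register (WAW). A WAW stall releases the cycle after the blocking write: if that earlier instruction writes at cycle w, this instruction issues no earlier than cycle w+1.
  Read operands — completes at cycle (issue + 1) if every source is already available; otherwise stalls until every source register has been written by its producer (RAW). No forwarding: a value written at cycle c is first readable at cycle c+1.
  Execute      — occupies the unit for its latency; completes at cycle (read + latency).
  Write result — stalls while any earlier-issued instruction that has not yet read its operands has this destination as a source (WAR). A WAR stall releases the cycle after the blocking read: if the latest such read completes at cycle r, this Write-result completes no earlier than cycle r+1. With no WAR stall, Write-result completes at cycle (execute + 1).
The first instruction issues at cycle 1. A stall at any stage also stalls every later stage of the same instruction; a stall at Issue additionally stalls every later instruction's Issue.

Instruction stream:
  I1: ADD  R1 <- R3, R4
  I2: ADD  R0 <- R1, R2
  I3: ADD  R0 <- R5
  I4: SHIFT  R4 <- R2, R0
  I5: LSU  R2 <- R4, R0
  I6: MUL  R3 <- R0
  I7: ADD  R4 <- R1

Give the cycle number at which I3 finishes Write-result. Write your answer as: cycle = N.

cycle = 15

[1] issue I1 (ADD)
[2] I1 read-ops
[4] I1 finished on ADD
[5] I1→R1
[6] issue I2 (ADD)
[7] I2 read-ops
[9] I2 finished on ADD
[10] I2→R0
[11] issue I3 (ADD)
[12] I3 read-ops · issue I4 (SHIFT)
[13] issue I5 (LSU)
[14] I3 finished on ADD · issue I6 (MUL)
[15] I3→R0
[16] I4 read-ops · I6 read-ops
[17] I4 finished on SHIFT
[18] I4→R4
[19] I5 read-ops · issue I7 (ADD)
[20] I5 finished on LSU · I7 read-ops
[21] I5→R2
[22] I6 finished on MUL · I7 finished on ADD
[23] I6→R3 · I7→R4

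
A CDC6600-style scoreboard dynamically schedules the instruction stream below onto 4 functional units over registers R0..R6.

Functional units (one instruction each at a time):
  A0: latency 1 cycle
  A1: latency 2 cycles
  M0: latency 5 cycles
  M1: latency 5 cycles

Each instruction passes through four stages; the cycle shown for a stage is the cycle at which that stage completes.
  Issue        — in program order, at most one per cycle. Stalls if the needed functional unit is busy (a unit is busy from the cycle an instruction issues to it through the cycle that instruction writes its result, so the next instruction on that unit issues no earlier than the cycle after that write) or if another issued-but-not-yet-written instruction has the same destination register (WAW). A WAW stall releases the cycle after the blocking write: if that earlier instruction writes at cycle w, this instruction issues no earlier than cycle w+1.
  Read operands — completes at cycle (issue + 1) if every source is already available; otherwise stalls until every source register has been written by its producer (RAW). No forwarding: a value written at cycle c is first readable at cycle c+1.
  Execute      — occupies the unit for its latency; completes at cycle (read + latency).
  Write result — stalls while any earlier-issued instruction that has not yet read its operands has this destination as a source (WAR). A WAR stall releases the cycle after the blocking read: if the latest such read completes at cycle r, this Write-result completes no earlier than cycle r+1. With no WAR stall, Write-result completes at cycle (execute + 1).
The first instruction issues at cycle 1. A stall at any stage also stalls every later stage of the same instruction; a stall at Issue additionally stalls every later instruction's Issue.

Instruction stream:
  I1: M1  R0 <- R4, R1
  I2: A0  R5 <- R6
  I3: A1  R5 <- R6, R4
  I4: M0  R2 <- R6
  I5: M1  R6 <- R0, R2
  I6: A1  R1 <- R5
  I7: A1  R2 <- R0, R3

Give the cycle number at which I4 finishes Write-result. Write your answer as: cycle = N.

cycle = 14

[1] I1→M1
[2] I1 RO, I2→A0
[3] I2 RO
[4] I2 EX
[5] I2 WR R5
[6] I3→A1
[7] I1 EX, I3 RO, I4→M0
[8] I1 WR R0, I4 RO
[9] I3 EX, I5→M1
[10] I3 WR R5
[11] I6→A1
[12] I6 RO
[13] I4 EX
[14] I4 WR R2, I6 EX
[15] I5 RO, I6 WR R1
[16] I7→A1
[17] I7 RO
[19] I7 EX
[20] I5 EX, I7 WR R2
[21] I5 WR R6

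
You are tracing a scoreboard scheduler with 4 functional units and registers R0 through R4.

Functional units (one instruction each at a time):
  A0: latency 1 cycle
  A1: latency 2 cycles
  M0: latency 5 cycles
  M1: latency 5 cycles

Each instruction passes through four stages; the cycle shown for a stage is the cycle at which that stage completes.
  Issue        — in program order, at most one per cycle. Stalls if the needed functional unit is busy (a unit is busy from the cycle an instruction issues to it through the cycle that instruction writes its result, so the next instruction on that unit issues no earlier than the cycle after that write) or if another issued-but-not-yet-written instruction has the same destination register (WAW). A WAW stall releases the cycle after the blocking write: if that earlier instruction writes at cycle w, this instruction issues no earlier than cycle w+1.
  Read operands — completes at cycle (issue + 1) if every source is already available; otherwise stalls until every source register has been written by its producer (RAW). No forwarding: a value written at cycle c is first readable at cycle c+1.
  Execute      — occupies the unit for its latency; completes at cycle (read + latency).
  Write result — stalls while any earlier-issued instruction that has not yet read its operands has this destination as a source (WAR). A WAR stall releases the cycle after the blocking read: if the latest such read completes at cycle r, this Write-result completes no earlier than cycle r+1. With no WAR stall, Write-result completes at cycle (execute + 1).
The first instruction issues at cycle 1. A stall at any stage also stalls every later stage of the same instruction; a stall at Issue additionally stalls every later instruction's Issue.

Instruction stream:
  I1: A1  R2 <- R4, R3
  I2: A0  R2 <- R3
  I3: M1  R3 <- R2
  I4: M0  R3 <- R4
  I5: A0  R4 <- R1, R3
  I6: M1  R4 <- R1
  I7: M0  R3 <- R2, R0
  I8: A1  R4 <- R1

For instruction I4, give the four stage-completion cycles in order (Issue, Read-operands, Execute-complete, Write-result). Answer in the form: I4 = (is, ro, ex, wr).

I4 = (17, 18, 23, 24)

c1: issue I1 (A1)
c2: I1 read-ops
c4: I1 finished on A1
c5: I1→R2
c6: issue I2 (A0)
c7: I2 read-ops · issue I3 (M1)
c8: I2 finished on A0
c9: I2→R2
c10: I3 read-ops
c15: I3 finished on M1
c16: I3→R3
c17: issue I4 (M0)
c18: I4 read-ops · issue I5 (A0)
c23: I4 finished on M0
c24: I4→R3
c25: I5 read-ops
c26: I5 finished on A0
c27: I5→R4
c28: issue I6 (M1)
c29: I6 read-ops · issue I7 (M0)
c30: I7 read-ops
c34: I6 finished on M1
c35: I6→R4 · I7 finished on M0
c36: I7→R3 · issue I8 (A1)
c37: I8 read-ops
c39: I8 finished on A1
c40: I8→R4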